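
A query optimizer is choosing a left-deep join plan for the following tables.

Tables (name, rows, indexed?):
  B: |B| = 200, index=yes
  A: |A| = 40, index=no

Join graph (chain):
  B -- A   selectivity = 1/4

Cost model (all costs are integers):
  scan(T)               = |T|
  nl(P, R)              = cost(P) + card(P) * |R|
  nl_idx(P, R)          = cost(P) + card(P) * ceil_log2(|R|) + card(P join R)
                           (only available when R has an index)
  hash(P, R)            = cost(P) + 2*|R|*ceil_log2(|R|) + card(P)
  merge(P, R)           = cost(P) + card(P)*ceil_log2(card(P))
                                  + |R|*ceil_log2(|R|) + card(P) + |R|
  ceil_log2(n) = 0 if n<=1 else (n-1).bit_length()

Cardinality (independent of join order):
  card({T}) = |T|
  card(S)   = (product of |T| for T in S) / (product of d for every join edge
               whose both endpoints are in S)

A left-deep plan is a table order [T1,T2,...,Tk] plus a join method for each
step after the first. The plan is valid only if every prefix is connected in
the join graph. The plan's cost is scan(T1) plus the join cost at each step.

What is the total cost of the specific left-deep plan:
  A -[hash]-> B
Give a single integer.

3280

step 1: scan A: cost=40, card=40
step 2: join B via hash
    card(P join B) = 40*200/(4) = 2000
    cost = 40 + 2*200*8 + 40 = 3280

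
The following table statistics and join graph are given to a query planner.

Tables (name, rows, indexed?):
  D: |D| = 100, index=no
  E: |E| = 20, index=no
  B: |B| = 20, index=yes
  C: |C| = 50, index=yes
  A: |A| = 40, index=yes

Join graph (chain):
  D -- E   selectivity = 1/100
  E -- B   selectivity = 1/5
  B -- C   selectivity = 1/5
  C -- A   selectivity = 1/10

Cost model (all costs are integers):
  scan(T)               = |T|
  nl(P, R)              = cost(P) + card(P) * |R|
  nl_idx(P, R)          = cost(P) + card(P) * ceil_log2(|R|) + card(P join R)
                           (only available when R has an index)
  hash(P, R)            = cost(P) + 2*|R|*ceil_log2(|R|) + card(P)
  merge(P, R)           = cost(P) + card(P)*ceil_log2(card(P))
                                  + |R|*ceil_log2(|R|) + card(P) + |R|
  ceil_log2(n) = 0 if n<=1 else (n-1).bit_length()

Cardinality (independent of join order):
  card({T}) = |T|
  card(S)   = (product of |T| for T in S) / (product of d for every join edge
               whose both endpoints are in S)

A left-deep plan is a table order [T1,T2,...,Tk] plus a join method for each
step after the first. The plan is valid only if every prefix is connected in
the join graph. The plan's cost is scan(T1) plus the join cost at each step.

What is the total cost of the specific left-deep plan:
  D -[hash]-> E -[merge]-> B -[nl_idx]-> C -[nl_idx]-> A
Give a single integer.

step 1: scan D: cost=100, card=100
step 2: join E via hash
    card(P join E) = 100*20/(100) = 20
    cost = 100 + 2*20*5 + 100 = 400
step 3: join B via merge
    card(P join B) = 20*20/(5) = 80
    cost = 400 + 20*5 + 20*5 + 20 + 20 = 640
step 4: join C via nl_idx
    card(P join C) = 80*50/(5) = 800
    cost = 640 + 80*6 + 800 = 1920
step 5: join A via nl_idx
    card(P join A) = 800*40/(10) = 3200
    cost = 1920 + 800*6 + 3200 = 9920

9920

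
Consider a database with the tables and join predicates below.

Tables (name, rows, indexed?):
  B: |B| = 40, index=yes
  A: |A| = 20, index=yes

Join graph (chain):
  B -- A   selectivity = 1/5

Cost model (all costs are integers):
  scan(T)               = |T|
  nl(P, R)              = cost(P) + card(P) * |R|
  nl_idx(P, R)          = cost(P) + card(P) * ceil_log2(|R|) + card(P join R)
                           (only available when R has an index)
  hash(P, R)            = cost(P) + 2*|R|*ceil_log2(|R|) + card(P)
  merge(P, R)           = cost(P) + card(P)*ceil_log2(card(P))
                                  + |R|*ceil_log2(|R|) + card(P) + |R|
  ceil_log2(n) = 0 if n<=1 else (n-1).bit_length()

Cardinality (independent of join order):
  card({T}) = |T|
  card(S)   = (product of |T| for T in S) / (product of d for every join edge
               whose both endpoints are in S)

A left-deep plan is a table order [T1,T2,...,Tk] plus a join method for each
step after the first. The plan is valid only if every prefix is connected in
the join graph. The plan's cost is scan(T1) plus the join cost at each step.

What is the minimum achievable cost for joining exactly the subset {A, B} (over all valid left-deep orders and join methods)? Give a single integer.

280

Selinger DP over subsets of {A,B}:
  {B}: scan cost=40, card=40
  {A}: scan cost=20, card=20
  {AB}: card=160; try (A,hash)→280, (B,nl_idx)→300, (A,nl_idx)→400, (B,merge)→420, (A,merge)→440, (B,hash)→520 …(+2); best=280 via (A,hash)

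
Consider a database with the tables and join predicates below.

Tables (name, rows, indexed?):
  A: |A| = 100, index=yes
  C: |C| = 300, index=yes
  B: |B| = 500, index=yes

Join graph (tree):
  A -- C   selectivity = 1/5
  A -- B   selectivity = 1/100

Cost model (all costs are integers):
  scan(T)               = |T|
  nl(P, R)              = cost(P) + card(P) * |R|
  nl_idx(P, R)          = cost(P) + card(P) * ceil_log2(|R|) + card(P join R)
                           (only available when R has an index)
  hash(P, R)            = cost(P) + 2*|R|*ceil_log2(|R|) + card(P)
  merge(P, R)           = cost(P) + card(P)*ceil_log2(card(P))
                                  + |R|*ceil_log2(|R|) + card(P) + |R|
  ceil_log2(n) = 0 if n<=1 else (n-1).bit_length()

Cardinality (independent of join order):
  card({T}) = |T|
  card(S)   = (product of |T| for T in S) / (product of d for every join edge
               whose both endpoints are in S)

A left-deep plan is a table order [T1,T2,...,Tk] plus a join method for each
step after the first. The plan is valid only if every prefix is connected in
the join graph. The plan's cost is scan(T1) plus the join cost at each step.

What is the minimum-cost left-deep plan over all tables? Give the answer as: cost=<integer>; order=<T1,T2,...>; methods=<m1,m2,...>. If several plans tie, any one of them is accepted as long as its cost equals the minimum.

Selinger DP (subsets sized 1..n):
  {A}: scan cost=100, card=100
  {C}: scan cost=300, card=300
  {B}: scan cost=500, card=500
  {AC}: card=6000; try (A,hash)→2000, (C,merge)→3900, (A,merge)→4100, (C,hash)→5600, (C,nl_idx)→7000, (A,nl_idx)→8400 …(+2); best=2000 via (A,hash)
  {AB}: card=500; try (B,nl_idx)→1500, (A,hash)→2400, (A,nl_idx)→4500, (B,merge)→5900, (A,merge)→6300, (B,hash)→9200 …(+2); best=1500 via (B,nl_idx)
  {ABC}: card=30000; try (C,hash)→7400, (C,merge)→9500, (B,hash)→17000, (C,nl_idx)→36000, (B,nl_idx)→86000, (B,merge)→91000 …(+2); best=7400 via (C,hash)

cost=7400; order=A,B,C; methods=nl_idx,hash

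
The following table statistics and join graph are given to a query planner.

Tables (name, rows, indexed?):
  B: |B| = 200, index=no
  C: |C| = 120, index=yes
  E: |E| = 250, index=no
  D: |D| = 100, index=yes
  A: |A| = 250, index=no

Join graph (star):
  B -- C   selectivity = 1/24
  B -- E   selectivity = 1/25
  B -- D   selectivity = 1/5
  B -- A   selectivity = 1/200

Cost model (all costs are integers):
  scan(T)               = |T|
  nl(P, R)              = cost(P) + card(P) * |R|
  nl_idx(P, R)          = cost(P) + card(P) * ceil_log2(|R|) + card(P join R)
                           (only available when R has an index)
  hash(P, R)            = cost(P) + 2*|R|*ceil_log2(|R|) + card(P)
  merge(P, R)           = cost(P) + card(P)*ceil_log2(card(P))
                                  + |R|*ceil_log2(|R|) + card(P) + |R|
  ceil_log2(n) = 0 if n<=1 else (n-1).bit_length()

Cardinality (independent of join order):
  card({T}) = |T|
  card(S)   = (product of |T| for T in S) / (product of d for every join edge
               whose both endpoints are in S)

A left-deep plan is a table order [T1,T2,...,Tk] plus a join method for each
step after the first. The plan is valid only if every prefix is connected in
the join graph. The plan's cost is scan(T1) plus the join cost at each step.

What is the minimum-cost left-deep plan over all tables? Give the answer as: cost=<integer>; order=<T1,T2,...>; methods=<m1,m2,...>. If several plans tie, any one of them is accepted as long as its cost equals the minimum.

Selinger DP (subsets sized 1..n):
  {B}: scan cost=200, card=200
  {C}: scan cost=120, card=120
  {E}: scan cost=250, card=250
  {D}: scan cost=100, card=100
  {A}: scan cost=250, card=250
  {BC}: card=1000; try (C,hash)→2080, (C,nl_idx)→2600, (B,merge)→2880, (C,merge)→2960, (B,hash)→3440, (B,nl)→24120 …(+1); best=2080 via (C,hash)
  {BE}: card=2000; try (B,hash)→3700, (E,merge)→4250, (B,merge)→4300, (E,hash)→4400, (E,nl)→50200, (B,nl)→50250; best=3700 via (B,hash)
  {BD}: card=4000; try (D,hash)→1800, (B,merge)→2700, (D,merge)→2800, (B,hash)→3400, (D,nl_idx)→5600, (B,nl)→20100 …(+1); best=1800 via (D,hash)
  {AB}: card=250; try (B,hash)→3700, (A,merge)→4250, (B,merge)→4300, (A,hash)→4400, (A,nl)→50200, (B,nl)→50250; best=3700 via (B,hash)
  {BCE}: card=10000; try (E,hash)→7080, (C,hash)→7380, (E,merge)→15330, (C,nl_idx)→27700, (C,merge)→28660, (C,nl)→243700 …(+1); best=7080 via (E,hash)
  {BCD}: card=20000; try (D,hash)→4480, (C,hash)→7480, (D,merge)→13880, (D,nl_idx)→29080, (C,nl_idx)→49800, (C,merge)→54760 …(+2); best=4480 via (D,hash)
  {ABC}: card=1250; try (C,hash)→5630, (C,nl_idx)→6700, (C,merge)→6910, (A,hash)→7080, (A,merge)→15330, (C,nl)→33700 …(+1); best=5630 via (C,hash)
  {BDE}: card=40000; try (D,hash)→7100, (E,hash)→9800, (D,merge)→28500, (E,merge)→56050, (D,nl_idx)→57700, (D,nl)→203700 …(+1); best=7100 via (D,hash)
  {ABE}: card=2500; try (E,hash)→7950, (E,merge)→8200, (A,hash)→9700, (A,merge)→29950, (E,nl)→66200, (A,nl)→503700; best=7950 via (E,hash)
  {ABD}: card=5000; try (D,hash)→5350, (D,merge)→6750, (A,hash)→9800, (D,nl_idx)→10450, (D,nl)→28700, (A,merge)→56050 …(+1); best=5350 via (D,hash)
  {BCDE}: card=200000; try (D,hash)→18480, (E,hash)→28480, (C,hash)→48780, (D,merge)→157880, (D,nl_idx)→277080, (E,merge)→326730 …(+5); best=18480 via (D,hash)
  {ABCE}: card=12500; try (E,hash)→10880, (C,hash)→12130, (A,hash)→21080, (E,merge)→22880, (C,nl_idx)→37950, (C,merge)→41410 …(+4); best=10880 via (E,hash)
  {ABCD}: card=25000; try (D,hash)→8280, (C,hash)→12030, (D,merge)→21430, (A,hash)→28480, (D,nl_idx)→39380, (C,nl_idx)→65350 …(+5); best=8280 via (D,hash)
  {ABDE}: card=50000; try (D,hash)→11850, (E,hash)→14350, (D,merge)→41250, (A,hash)→51100, (D,nl_idx)→75450, (E,merge)→77600 …(+4); best=11850 via (D,hash)
  {ABCDE}: card=250000; try (D,hash)→24780, (E,hash)→37280, (C,hash)→63530, (D,merge)→199180, (A,hash)→222480, (D,nl_idx)→348380 …(+8); best=24780 via (D,hash)

cost=24780; order=A,B,C,E,D; methods=hash,hash,hash,hash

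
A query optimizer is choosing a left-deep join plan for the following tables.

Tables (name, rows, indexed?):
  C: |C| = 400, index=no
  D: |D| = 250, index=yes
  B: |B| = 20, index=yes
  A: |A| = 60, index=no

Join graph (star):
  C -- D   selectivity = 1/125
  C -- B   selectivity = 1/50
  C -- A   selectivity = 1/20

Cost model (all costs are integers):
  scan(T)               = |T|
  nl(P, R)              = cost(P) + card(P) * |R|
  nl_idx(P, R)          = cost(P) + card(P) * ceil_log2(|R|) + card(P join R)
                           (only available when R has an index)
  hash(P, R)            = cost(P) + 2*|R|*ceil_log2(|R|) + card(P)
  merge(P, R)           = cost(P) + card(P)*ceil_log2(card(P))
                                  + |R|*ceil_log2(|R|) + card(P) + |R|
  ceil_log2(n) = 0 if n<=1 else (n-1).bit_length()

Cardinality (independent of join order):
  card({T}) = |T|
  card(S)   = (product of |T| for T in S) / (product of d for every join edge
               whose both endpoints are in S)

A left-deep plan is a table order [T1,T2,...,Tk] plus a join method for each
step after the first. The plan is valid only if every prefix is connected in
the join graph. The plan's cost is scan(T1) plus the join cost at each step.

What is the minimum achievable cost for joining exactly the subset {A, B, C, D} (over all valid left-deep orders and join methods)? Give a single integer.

Selinger DP over subsets of {A,B,C,D}:
  {C}: scan cost=400, card=400
  {D}: scan cost=250, card=250
  {B}: scan cost=20, card=20
  {A}: scan cost=60, card=60
  {CD}: card=800; try (D,nl_idx)→4400, (D,hash)→4800, (C,merge)→6500, (D,merge)→6650, (C,hash)→7700, (C,nl)→100250 …(+1); best=4400 via (D,nl_idx)
  {BC}: card=160; try (B,hash)→1000, (B,nl_idx)→2560, (C,merge)→4140, (B,merge)→4520, (C,hash)→7240, (C,nl)→8020 …(+1); best=1000 via (B,hash)
  {AC}: card=1200; try (A,hash)→1520, (C,merge)→4480, (A,merge)→4820, (C,hash)→7320, (C,nl)→24060, (A,nl)→24400; best=1520 via (A,hash)
  {BCD}: card=320; try (D,nl_idx)→2600, (D,merge)→4690, (D,hash)→5160, (B,hash)→5400, (B,nl_idx)→8720, (B,merge)→13320 …(+2); best=2600 via (D,nl_idx)
  {ACD}: card=2400; try (A,hash)→5920, (D,hash)→6720, (D,nl_idx)→13520, (A,merge)→13620, (D,merge)→18170, (A,nl)→52400 …(+1); best=5920 via (A,hash)
  {ABC}: card=480; try (A,hash)→1880, (A,merge)→2860, (B,hash)→2920, (B,nl_idx)→8000, (A,nl)→10600, (B,merge)→16040 …(+1); best=1880 via (A,hash)
  {ABCD}: card=960; try (A,hash)→3640, (A,merge)→6220, (D,hash)→6360, (D,nl_idx)→6680, (B,hash)→8520, (D,merge)→8930 …(+5); best=3640 via (A,hash)

3640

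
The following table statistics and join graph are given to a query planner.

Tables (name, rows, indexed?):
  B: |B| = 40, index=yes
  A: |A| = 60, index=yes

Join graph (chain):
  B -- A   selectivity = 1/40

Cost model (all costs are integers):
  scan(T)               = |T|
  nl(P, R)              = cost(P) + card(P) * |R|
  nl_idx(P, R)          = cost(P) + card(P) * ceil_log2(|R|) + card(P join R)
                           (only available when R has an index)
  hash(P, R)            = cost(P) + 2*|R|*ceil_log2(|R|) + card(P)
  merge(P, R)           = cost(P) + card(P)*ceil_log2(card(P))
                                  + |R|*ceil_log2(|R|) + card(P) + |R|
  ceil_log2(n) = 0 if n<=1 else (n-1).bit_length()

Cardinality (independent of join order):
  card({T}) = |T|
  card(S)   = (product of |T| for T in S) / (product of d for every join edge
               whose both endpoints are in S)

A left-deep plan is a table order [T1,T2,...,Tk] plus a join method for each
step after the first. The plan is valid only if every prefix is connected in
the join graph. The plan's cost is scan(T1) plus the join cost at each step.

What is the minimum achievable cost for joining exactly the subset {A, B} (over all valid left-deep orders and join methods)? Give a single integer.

340

Selinger DP over subsets of {A,B}:
  {B}: scan cost=40, card=40
  {A}: scan cost=60, card=60
  {AB}: card=60; try (A,nl_idx)→340, (B,nl_idx)→480, (B,hash)→600, (A,merge)→740, (B,merge)→760, (A,hash)→800 …(+2); best=340 via (A,nl_idx)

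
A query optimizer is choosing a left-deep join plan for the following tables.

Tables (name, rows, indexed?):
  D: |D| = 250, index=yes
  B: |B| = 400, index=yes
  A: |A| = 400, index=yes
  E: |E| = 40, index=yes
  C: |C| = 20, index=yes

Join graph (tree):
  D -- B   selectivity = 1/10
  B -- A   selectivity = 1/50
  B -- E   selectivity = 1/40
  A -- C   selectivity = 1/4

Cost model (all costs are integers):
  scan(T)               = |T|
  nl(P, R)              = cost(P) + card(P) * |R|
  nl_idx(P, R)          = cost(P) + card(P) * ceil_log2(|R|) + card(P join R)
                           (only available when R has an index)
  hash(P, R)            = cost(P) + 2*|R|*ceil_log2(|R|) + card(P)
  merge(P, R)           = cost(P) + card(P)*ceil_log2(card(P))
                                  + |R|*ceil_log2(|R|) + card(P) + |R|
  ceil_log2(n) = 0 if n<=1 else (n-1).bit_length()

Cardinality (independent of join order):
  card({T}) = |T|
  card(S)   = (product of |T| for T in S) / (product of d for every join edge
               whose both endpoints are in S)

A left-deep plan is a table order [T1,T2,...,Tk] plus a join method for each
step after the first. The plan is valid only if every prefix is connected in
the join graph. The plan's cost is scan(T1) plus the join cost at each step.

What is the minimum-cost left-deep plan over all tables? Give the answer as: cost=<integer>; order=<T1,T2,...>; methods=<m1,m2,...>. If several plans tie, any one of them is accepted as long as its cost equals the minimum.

cost=31000; order=E,B,A,C,D; methods=nl_idx,nl_idx,hash,hash

Selinger DP (subsets sized 1..n):
  {D}: scan cost=250, card=250
  {B}: scan cost=400, card=400
  {A}: scan cost=400, card=400
  {E}: scan cost=40, card=40
  {C}: scan cost=20, card=20
  {BD}: card=10000; try (D,hash)→4800, (B,merge)→6500, (D,merge)→6650, (B,hash)→7700, (B,nl_idx)→12500, (D,nl_idx)→13600 …(+2); best=4800 via (D,hash)
  {AB}: card=3200; try (B,nl_idx)→7200, (A,nl_idx)→7200, (B,hash)→8000, (A,hash)→8000, (B,merge)→8400, (A,merge)→8400 …(+2); best=7200 via (B,nl_idx)
  {BE}: card=400; try (B,nl_idx)→800, (E,hash)→1280, (E,nl_idx)→3200, (B,merge)→4320, (E,merge)→4680, (B,hash)→7280 …(+2); best=800 via (B,nl_idx)
  {AC}: card=2000; try (C,hash)→1000, (A,nl_idx)→2200, (A,merge)→4140, (C,nl_idx)→4400, (C,merge)→4520, (A,hash)→7240 …(+2); best=1000 via (C,hash)
  {ABD}: card=80000; try (D,hash)→14400, (A,hash)→22000, (D,merge)→51050, (D,nl_idx)→112800, (A,merge)→158800, (A,nl_idx)→174800 …(+2); best=14400 via (D,hash)
  {BDE}: card=10000; try (D,hash)→5200, (D,merge)→7050, (D,nl_idx)→14000, (E,hash)→15280, (E,nl_idx)→74800, (D,nl)→100800 …(+2); best=5200 via (D,hash)
  {ABE}: card=3200; try (A,nl_idx)→7600, (A,hash)→8400, (A,merge)→8800, (E,hash)→10880, (E,nl_idx)→29600, (E,merge)→49080 …(+2); best=7600 via (A,nl_idx)
  {ABC}: card=16000; try (B,hash)→10200, (C,hash)→10600, (B,merge)→29000, (B,nl_idx)→35000, (C,nl_idx)→39200, (C,merge)→48920 …(+2); best=10200 via (B,hash)
  {ABDE}: card=80000; try (D,hash)→14800, (A,hash)→22400, (D,merge)→51450, (E,hash)→94880, (D,nl_idx)→113200, (A,merge)→159200 …(+6); best=14800 via (D,hash)
  {ABCD}: card=400000; try (D,hash)→30200, (C,hash)→94600, (D,merge)→252450, (D,nl_idx)→538200, (C,nl_idx)→814400, (C,merge)→1454520 …(+2); best=30200 via (D,hash)
  {ABCE}: card=16000; try (C,hash)→11000, (E,hash)→26680, (C,nl_idx)→39600, (C,merge)→49320, (C,nl)→71600, (E,nl_idx)→122200 …(+2); best=11000 via (C,hash)
  {ABCDE}: card=400000; try (D,hash)→31000, (C,hash)→95000, (D,merge)→253250, (E,hash)→430680, (D,nl_idx)→539000, (C,nl_idx)→814800 …(+6); best=31000 via (D,hash)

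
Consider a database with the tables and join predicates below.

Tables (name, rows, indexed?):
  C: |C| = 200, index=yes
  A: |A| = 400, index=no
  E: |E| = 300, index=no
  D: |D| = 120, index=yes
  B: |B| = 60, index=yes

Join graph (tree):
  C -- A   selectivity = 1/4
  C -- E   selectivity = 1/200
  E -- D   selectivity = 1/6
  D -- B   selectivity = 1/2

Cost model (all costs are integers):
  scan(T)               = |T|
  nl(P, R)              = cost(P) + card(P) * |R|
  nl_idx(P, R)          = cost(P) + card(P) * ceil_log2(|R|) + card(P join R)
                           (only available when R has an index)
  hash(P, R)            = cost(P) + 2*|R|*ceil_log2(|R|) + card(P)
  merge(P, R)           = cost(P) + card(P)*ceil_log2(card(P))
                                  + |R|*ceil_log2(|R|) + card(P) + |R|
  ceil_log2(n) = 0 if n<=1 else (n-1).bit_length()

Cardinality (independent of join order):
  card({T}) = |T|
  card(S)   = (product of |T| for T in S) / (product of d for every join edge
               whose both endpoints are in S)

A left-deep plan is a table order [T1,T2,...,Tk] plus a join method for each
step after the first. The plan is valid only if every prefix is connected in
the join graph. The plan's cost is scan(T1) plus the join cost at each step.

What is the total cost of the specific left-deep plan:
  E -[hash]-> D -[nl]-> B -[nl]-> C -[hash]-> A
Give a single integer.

step 1: scan E: cost=300, card=300
step 2: join D via hash
    card(P join D) = 300*120/(6) = 6000
    cost = 300 + 2*120*7 + 300 = 2280
step 3: join B via nl
    card(P join B) = 6000*60/(2) = 180000
    cost = 2280 + 6000*60 = 362280
step 4: join C via nl
    card(P join C) = 180000*200/(200) = 180000
    cost = 362280 + 180000*200 = 36362280
step 5: join A via hash
    card(P join A) = 180000*400/(4) = 18000000
    cost = 36362280 + 2*400*9 + 180000 = 36549480

36549480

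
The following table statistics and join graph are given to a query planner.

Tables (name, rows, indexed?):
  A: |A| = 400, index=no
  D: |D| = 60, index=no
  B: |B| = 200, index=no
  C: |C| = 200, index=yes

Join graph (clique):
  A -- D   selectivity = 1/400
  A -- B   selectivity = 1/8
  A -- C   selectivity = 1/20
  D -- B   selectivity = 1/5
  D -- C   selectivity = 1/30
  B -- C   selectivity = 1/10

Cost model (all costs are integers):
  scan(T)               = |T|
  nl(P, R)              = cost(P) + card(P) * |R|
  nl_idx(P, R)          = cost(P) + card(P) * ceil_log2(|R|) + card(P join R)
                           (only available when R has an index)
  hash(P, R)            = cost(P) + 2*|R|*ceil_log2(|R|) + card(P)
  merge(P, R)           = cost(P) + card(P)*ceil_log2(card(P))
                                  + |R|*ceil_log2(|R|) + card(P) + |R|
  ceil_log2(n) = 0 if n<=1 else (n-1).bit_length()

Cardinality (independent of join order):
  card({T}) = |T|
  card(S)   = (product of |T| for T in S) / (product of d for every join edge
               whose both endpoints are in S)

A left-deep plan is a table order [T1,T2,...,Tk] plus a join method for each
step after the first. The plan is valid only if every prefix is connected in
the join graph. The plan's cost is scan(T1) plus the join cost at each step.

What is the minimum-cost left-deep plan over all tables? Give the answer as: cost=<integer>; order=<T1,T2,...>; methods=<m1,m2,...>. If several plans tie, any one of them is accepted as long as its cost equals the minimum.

cost=3940; order=A,D,C,B; methods=hash,nl_idx,merge

Selinger DP (subsets sized 1..n):
  {A}: scan cost=400, card=400
  {D}: scan cost=60, card=60
  {B}: scan cost=200, card=200
  {C}: scan cost=200, card=200
  {AD}: card=60; try (D,hash)→1520, (A,merge)→4480, (D,merge)→4820, (A,hash)→7320, (A,nl)→24060, (D,nl)→24400; best=1520 via (D,hash)
  {AB}: card=10000; try (B,hash)→4000, (A,merge)→6000, (B,merge)→6200, (A,hash)→7600, (A,nl)→80200, (B,nl)→80400; best=4000 via (B,hash)
  {AC}: card=4000; try (C,hash)→4000, (A,merge)→6000, (C,merge)→6200, (C,nl_idx)→7600, (A,hash)→7600, (A,nl)→80200 …(+1); best=4000 via (C,hash)
  {BD}: card=2400; try (D,hash)→1120, (B,merge)→2280, (D,merge)→2420, (B,hash)→3320, (B,nl)→12060, (D,nl)→12200; best=1120 via (D,hash)
  {CD}: card=400; try (C,nl_idx)→940, (D,hash)→1120, (C,merge)→2280, (D,merge)→2420, (C,hash)→3320, (C,nl)→12060 …(+1); best=940 via (C,nl_idx)
  {BC}: card=4000; try (C,hash)→3600, (B,hash)→3600, (C,merge)→3800, (B,merge)→3800, (C,nl_idx)→5800, (C,nl)→40200 …(+1); best=3600 via (C,hash)
  {ABD}: card=300; try (B,merge)→3740, (B,hash)→4780, (A,hash)→10720, (B,nl)→13520, (D,hash)→14720, (A,merge)→36320 …(+3); best=3740 via (B,merge)
  {ACD}: card=20; try (C,nl_idx)→2020, (C,merge)→3740, (C,hash)→4780, (A,hash)→8540, (D,hash)→8720, (A,merge)→8940 …(+4); best=2020 via (C,nl_idx)
  {ABC}: card=10000; try (B,hash)→11200, (A,hash)→14800, (C,hash)→17200, (B,merge)→57800, (A,merge)→59600, (C,nl_idx)→94000 …(+4); best=11200 via (B,hash)
  {BCD}: card=1600; try (B,hash)→4540, (C,hash)→6720, (B,merge)→6740, (D,hash)→8320, (C,nl_idx)→21920, (C,merge)→34120 …(+4); best=4540 via (B,hash)
  {ABCD}: card=10; try (B,merge)→3940, (B,hash)→5240, (B,nl)→6020, (C,nl_idx)→6150, (C,hash)→7240, (C,merge)→8540 …(+7); best=3940 via (B,merge)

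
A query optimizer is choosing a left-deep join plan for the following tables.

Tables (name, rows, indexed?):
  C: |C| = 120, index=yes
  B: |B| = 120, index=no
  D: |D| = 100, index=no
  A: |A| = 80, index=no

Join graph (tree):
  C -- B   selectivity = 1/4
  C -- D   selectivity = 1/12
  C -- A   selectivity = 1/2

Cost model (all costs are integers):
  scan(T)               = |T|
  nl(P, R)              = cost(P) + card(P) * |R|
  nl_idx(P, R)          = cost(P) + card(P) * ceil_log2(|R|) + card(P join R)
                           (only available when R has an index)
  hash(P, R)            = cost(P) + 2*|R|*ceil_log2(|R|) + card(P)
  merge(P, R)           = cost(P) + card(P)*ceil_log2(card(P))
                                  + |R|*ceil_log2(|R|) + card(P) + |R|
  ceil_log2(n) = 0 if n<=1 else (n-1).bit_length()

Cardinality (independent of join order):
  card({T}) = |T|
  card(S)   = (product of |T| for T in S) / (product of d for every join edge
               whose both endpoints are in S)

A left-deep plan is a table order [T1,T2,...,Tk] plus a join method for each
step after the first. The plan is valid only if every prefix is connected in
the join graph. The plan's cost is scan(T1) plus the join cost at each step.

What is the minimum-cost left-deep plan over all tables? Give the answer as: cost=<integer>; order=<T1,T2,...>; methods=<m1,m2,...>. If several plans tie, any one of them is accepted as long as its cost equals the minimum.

cost=35440; order=C,D,B,A; methods=hash,hash,hash

Selinger DP (subsets sized 1..n):
  {C}: scan cost=120, card=120
  {B}: scan cost=120, card=120
  {D}: scan cost=100, card=100
  {A}: scan cost=80, card=80
  {BC}: card=3600; try (C,hash)→1920, (B,hash)→1920, (C,merge)→2040, (B,merge)→2040, (C,nl_idx)→4560, (C,nl)→14520 …(+1); best=1920 via (C,hash)
  {CD}: card=1000; try (D,hash)→1640, (C,nl_idx)→1800, (C,merge)→1860, (D,merge)→1880, (C,hash)→1880, (C,nl)→12100 …(+1); best=1640 via (D,hash)
  {AC}: card=4800; try (A,hash)→1360, (C,merge)→1680, (A,merge)→1720, (C,hash)→1840, (C,nl_idx)→5440, (C,nl)→9680 …(+1); best=1360 via (A,hash)
  {BCD}: card=30000; try (B,hash)→4320, (D,hash)→6920, (B,merge)→13600, (D,merge)→49520, (B,nl)→121640, (D,nl)→361920; best=4320 via (B,hash)
  {ABC}: card=144000; try (A,hash)→6640, (B,hash)→7840, (A,merge)→49360, (B,merge)→69520, (A,nl)→289920, (B,nl)→577360; best=6640 via (A,hash)
  {ACD}: card=40000; try (A,hash)→3760, (D,hash)→7560, (A,merge)→13280, (D,merge)→69360, (A,nl)→81640, (D,nl)→481360; best=3760 via (A,hash)
  {ABCD}: card=1200000; try (A,hash)→35440, (B,hash)→45440, (D,hash)→152040, (A,merge)→484960, (B,merge)→684720, (A,nl)→2404320 …(+3); best=35440 via (A,hash)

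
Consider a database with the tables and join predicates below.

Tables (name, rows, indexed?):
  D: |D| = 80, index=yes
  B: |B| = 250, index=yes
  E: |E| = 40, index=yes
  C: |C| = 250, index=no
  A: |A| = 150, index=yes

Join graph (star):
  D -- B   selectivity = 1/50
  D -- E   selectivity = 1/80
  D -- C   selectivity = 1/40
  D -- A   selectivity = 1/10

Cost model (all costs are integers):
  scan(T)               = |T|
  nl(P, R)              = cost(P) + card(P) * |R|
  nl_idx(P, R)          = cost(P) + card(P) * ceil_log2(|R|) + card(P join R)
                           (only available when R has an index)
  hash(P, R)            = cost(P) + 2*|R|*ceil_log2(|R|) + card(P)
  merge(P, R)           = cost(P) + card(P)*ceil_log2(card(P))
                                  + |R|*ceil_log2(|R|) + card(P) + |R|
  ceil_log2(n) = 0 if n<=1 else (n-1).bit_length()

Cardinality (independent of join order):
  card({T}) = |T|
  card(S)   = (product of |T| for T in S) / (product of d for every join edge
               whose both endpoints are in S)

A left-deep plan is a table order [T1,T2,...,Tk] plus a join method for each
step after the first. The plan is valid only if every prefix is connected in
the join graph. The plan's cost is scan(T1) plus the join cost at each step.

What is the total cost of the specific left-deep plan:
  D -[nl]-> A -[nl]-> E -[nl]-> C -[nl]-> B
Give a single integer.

step 1: scan D: cost=80, card=80
step 2: join A via nl
    card(P join A) = 80*150/(10) = 1200
    cost = 80 + 80*150 = 12080
step 3: join E via nl
    card(P join E) = 1200*40/(80) = 600
    cost = 12080 + 1200*40 = 60080
step 4: join C via nl
    card(P join C) = 600*250/(40) = 3750
    cost = 60080 + 600*250 = 210080
step 5: join B via nl
    card(P join B) = 3750*250/(50) = 18750
    cost = 210080 + 3750*250 = 1147580

1147580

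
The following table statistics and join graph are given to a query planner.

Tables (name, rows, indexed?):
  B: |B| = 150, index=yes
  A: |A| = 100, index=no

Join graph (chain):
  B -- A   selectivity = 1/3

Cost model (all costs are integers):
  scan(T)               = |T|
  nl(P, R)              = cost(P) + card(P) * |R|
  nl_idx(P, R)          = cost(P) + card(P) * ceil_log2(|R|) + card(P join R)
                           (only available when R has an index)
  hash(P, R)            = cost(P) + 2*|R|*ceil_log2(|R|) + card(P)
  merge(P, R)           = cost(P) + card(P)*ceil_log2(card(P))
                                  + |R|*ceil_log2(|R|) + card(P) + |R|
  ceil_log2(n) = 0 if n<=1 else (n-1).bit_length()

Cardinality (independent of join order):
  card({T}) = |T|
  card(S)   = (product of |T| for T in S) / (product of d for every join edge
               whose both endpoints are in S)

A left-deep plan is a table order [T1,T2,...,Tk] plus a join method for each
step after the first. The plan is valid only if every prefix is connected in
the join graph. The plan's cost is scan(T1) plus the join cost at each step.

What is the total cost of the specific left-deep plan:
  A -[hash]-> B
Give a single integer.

step 1: scan A: cost=100, card=100
step 2: join B via hash
    card(P join B) = 100*150/(3) = 5000
    cost = 100 + 2*150*8 + 100 = 2600

2600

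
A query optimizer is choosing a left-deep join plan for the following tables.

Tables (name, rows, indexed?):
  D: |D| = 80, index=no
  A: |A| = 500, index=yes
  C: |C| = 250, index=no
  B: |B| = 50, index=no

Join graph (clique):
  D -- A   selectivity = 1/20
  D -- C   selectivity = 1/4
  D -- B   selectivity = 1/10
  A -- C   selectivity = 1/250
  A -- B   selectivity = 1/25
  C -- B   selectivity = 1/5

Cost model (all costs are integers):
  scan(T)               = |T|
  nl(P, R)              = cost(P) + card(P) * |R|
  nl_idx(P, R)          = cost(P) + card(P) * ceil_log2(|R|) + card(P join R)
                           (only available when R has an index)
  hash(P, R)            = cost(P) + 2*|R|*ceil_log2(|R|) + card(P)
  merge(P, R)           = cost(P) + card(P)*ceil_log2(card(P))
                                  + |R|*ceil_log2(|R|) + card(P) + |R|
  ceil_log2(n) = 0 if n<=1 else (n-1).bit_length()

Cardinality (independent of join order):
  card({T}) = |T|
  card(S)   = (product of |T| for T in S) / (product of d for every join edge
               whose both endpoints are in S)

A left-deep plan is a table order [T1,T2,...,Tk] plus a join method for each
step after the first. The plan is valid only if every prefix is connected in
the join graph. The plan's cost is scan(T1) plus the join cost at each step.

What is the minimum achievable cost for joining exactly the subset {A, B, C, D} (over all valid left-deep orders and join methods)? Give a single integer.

5420

Selinger DP over subsets of {A,B,C,D}:
  {D}: scan cost=80, card=80
  {A}: scan cost=500, card=500
  {C}: scan cost=250, card=250
  {B}: scan cost=50, card=50
  {AD}: card=2000; try (D,hash)→2120, (A,nl_idx)→2800, (A,merge)→5720, (D,merge)→6140, (A,hash)→9160, (A,nl)→40080 …(+1); best=2120 via (D,hash)
  {CD}: card=5000; try (D,hash)→1620, (C,merge)→2970, (D,merge)→3140, (C,hash)→4160, (C,nl)→20080, (D,nl)→20250; best=1620 via (D,hash)
  {BD}: card=400; try (B,hash)→760, (D,merge)→1040, (B,merge)→1070, (D,hash)→1220, (D,nl)→4050, (B,nl)→4080; best=760 via (B,hash)
  {AC}: card=500; try (A,nl_idx)→3000, (C,hash)→5000, (A,merge)→7500, (C,merge)→7750, (A,hash)→9500, (A,nl)→125250 …(+1); best=3000 via (A,nl_idx)
  {AB}: card=1000; try (A,nl_idx)→1500, (B,hash)→1600, (A,merge)→5400, (B,merge)→5850, (A,hash)→9100, (A,nl)→25050 …(+1); best=1500 via (A,nl_idx)
  {BC}: card=2500; try (B,hash)→1100, (C,merge)→2650, (B,merge)→2850, (C,hash)→4100, (C,nl)→12550, (B,nl)→12750; best=1100 via (B,hash)
  {ACD}: card=500; try (D,hash)→4620, (C,hash)→8120, (D,merge)→8640, (A,hash)→15620, (C,merge)→28370, (D,nl)→43000 …(+4); best=4620 via (D,hash)
  {ABD}: card=400; try (D,hash)→3620, (B,hash)→4720, (A,nl_idx)→4760, (A,merge)→9760, (A,hash)→10160, (D,merge)→13140 …(+4); best=3620 via (D,hash)
  {BCD}: card=5000; try (D,hash)→4720, (C,hash)→5160, (C,merge)→7010, (B,hash)→7220, (D,merge)→34240, (B,merge)→71970 …(+3); best=4720 via (D,hash)
  {ABC}: card=200; try (B,hash)→4100, (C,hash)→6500, (B,merge)→8350, (A,hash)→12600, (C,merge)→14750, (A,nl_idx)→23800 …(+4); best=4100 via (B,hash)
  {ABCD}: card=20; try (D,hash)→5420, (B,hash)→5720, (D,merge)→6540, (C,hash)→8020, (C,merge)→9870, (B,merge)→9970 …(+7); best=5420 via (D,hash)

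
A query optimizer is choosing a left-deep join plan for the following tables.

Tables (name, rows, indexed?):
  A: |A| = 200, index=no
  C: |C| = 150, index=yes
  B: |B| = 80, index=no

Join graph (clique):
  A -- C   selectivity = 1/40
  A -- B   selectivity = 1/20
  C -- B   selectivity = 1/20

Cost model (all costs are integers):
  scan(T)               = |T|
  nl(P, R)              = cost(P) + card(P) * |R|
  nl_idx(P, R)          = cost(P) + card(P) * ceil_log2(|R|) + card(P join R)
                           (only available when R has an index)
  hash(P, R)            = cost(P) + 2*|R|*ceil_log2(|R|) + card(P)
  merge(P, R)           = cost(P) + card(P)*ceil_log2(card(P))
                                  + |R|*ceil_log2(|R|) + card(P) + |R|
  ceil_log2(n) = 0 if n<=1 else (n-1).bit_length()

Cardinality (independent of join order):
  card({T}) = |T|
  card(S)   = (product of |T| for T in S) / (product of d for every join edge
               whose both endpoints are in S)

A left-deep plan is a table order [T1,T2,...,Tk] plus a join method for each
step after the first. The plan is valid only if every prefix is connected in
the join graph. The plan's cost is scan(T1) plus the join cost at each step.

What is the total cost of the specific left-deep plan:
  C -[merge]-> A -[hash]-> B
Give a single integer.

5170

step 1: scan C: cost=150, card=150
step 2: join A via merge
    card(P join A) = 150*200/(40) = 750
    cost = 150 + 150*8 + 200*8 + 150 + 200 = 3300
step 3: join B via hash
    card(P join B) = 750*80/(20*20) = 150
    cost = 3300 + 2*80*7 + 750 = 5170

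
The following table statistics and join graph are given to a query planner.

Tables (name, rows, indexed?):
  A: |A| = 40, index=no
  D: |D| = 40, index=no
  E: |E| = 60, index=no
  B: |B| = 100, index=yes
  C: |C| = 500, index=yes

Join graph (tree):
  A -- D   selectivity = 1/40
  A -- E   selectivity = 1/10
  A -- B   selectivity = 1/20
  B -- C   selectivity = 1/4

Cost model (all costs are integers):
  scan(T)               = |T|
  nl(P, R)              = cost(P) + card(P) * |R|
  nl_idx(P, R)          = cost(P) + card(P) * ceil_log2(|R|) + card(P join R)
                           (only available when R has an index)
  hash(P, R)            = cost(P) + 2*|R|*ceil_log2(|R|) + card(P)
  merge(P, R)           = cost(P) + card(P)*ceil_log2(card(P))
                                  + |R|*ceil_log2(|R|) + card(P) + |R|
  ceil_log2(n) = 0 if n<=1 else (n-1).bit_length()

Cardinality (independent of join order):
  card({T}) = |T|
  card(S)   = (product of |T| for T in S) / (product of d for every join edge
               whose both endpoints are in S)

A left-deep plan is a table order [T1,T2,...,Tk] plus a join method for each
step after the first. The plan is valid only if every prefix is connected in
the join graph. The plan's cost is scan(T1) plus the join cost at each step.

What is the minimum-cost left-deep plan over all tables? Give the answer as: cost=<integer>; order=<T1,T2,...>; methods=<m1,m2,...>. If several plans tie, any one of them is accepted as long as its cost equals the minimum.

cost=12160; order=A,D,B,E,C; methods=hash,nl_idx,hash,hash

Selinger DP (subsets sized 1..n):
  {A}: scan cost=40, card=40
  {D}: scan cost=40, card=40
  {E}: scan cost=60, card=60
  {B}: scan cost=100, card=100
  {C}: scan cost=500, card=500
  {AD}: card=40; try (D,hash)→560, (A,hash)→560, (D,merge)→600, (A,merge)→600, (D,nl)→1640, (A,nl)→1640; best=560 via (D,hash)
  {AE}: card=240; try (A,hash)→600, (E,merge)→740, (A,merge)→760, (E,hash)→800, (E,nl)→2440, (A,nl)→2460; best=600 via (A,hash)
  {AB}: card=200; try (B,nl_idx)→520, (A,hash)→680, (B,merge)→1120, (A,merge)→1180, (B,hash)→1480, (B,nl)→4040 …(+1); best=520 via (B,nl_idx)
  {BC}: card=12500; try (B,hash)→2400, (C,merge)→5900, (B,merge)→6300, (C,hash)→9200, (C,nl_idx)→13500, (B,nl_idx)→16500 …(+2); best=2400 via (B,hash)
  {ADE}: card=240; try (E,merge)→1260, (E,hash)→1320, (D,hash)→1320, (E,nl)→2960, (D,merge)→3040, (D,nl)→10200; best=1260 via (E,merge)
  {ABD}: card=200; try (B,nl_idx)→1040, (D,hash)→1200, (B,merge)→1640, (B,hash)→2000, (D,merge)→2600, (B,nl)→4560 …(+1); best=1040 via (B,nl_idx)
  {ABE}: card=1200; try (E,hash)→1440, (B,hash)→2240, (E,merge)→2740, (B,nl_idx)→3480, (B,merge)→3560, (E,nl)→12520 …(+1); best=1440 via (E,hash)
  {ABC}: card=25000; try (C,merge)→7320, (C,hash)→9720, (A,hash)→15380, (C,nl_idx)→27320, (C,nl)→100520, (A,merge)→190180 …(+1); best=7320 via (C,merge)
  {ABDE}: card=1200; try (E,hash)→1960, (B,hash)→2900, (D,hash)→3120, (E,merge)→3260, (B,nl_idx)→4140, (B,merge)→4220 …(+4); best=1960 via (E,hash)
  {ABCD}: card=25000; try (C,merge)→7840, (C,hash)→10240, (C,nl_idx)→27840, (D,hash)→32800, (C,nl)→101040, (D,merge)→407600 …(+1); best=7840 via (C,merge)
  {ABCE}: card=150000; try (C,hash)→11640, (C,merge)→20840, (E,hash)→33040, (C,nl_idx)→162240, (E,merge)→407740, (C,nl)→601440 …(+1); best=11640 via (C,hash)
  {ABCDE}: card=150000; try (C,hash)→12160, (C,merge)→21360, (E,hash)→33560, (D,hash)→162120, (C,nl_idx)→162760, (E,merge)→408260 …(+4); best=12160 via (C,hash)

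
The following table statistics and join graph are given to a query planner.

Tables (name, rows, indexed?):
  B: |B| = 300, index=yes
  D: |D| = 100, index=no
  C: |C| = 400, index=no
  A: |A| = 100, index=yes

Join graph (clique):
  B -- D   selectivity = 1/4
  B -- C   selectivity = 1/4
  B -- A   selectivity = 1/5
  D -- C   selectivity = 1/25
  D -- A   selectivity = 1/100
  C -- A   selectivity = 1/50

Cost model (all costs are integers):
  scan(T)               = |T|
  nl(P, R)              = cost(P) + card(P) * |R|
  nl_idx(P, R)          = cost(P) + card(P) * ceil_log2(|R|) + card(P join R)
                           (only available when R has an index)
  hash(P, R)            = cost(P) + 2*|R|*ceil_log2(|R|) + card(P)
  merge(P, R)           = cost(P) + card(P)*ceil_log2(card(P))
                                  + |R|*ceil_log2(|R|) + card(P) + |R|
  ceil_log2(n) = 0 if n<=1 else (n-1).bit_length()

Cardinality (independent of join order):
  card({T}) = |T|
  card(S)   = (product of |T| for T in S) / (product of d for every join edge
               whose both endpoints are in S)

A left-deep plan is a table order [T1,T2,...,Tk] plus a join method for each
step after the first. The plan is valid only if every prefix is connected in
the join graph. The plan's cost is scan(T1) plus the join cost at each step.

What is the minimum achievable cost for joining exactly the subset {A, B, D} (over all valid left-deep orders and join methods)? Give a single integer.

3300

Selinger DP over subsets of {A,B,D}:
  {B}: scan cost=300, card=300
  {D}: scan cost=100, card=100
  {A}: scan cost=100, card=100
  {BD}: card=7500; try (D,hash)→2000, (B,merge)→3900, (D,merge)→4100, (B,hash)→5600, (B,nl_idx)→8500, (B,nl)→30100 …(+1); best=2000 via (D,hash)
  {AB}: card=6000; try (A,hash)→2000, (B,merge)→3900, (A,merge)→4100, (B,hash)→5600, (B,nl_idx)→7000, (A,nl_idx)→8400 …(+2); best=2000 via (A,hash)
  {AD}: card=100; try (A,nl_idx)→900, (D,hash)→1600, (A,hash)→1600, (D,merge)→1700, (A,merge)→1700, (D,nl)→10100 …(+1); best=900 via (A,nl_idx)
  {ABD}: card=1500; try (B,nl_idx)→3300, (B,merge)→4700, (B,hash)→6400, (D,hash)→9400, (A,hash)→10900, (B,nl)→30900 …(+5); best=3300 via (B,nl_idx)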